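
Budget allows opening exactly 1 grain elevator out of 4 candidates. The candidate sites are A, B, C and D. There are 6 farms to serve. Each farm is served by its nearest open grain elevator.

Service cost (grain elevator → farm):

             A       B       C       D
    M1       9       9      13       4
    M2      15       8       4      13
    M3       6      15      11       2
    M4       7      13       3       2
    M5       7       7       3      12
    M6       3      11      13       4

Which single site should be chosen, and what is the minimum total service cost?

With exactly 1 open, each farm uses its cheapest among the chosen.
{D}: M1→D 4, M2→D 13, M3→D 2, M4→D 2, M5→D 12, M6→D 4. Service cost 37.
{A}: service cost 47
{C}: service cost 47
Among all 4 size-1 choices, {D} is lowest.

Choose D only; total service cost 37.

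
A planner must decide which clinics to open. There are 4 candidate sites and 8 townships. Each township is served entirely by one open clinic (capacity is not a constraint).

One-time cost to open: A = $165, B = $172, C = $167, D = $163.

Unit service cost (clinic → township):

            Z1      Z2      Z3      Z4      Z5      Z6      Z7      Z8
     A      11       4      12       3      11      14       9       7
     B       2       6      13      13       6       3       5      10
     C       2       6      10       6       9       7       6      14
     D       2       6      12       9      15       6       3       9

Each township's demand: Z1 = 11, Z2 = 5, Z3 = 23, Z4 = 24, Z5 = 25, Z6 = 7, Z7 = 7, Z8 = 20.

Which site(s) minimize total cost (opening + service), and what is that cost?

Open A and B; minimum total cost 1073.

For any fixed open set, each township goes to its cheapest open site; total = fixed + service.
{A, B}: Z1→B 2·11=22, Z2→A 4·5=20, Z3→A 12·23=276, Z4→A 3·24=72, Z5→B 6·25=150, Z6→B 3·7=21, Z7→B 5·7=35, Z8→A 7·20=140. Service 736; fixed 337; total 1073.
{A, C}: service 800 + fixed 332 = 1132
{B, C}: service 832 + fixed 339 = 1171
{A, B, C, D}: Z1→B 2·11=22, Z2→A 4·5=20, Z3→C 10·23=230, Z4→A 3·24=72, Z5→B 6·25=150, Z6→B 3·7=21, Z7→D 3·7=21, Z8→A 7·20=140. Service 676; fixed 667; total 1343.
No other subset beats 1073.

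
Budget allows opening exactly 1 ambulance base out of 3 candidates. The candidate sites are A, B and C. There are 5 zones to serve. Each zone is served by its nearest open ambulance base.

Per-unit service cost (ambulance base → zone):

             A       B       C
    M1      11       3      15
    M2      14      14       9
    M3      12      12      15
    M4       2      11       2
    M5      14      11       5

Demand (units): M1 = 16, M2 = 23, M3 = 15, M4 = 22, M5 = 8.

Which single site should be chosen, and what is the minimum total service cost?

With exactly 1 open, each zone uses its cheapest among the chosen.
{C}: M1→C 15·16=240, M2→C 9·23=207, M3→C 15·15=225, M4→C 2·22=44, M5→C 5·8=40. Service cost 756.
{A}: service cost 834
{B}: service cost 880
Among all 3 size-1 choices, {C} is lowest.

Choose C only; total service cost 756.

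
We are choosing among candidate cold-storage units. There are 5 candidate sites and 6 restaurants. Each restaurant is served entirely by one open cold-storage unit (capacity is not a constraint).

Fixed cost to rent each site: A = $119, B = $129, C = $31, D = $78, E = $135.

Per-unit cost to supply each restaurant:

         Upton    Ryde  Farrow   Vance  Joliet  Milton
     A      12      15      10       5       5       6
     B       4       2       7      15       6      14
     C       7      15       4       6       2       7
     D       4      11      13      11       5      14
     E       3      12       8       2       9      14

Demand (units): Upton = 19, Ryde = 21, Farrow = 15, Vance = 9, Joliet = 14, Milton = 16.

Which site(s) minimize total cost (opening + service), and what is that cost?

For any fixed open set, each restaurant goes to its cheapest open site; total = fixed + service.
{B, C}: Upton→B 4·19=76, Ryde→B 2·21=42, Farrow→C 4·15=60, Vance→C 6·9=54, Joliet→C 2·14=28, Milton→C 7·16=112. Service 372; fixed 160; total 532.
{B, C, D}: Upton→B 4·19=76, Ryde→B 2·21=42, Farrow→C 4·15=60, Vance→C 6·9=54, Joliet→C 2·14=28, Milton→C 7·16=112. Service 372; fixed 238; total 610.
{B, C, E}: Upton→E 3·19=57, Ryde→B 2·21=42, Farrow→C 4·15=60, Vance→E 2·9=18, Joliet→C 2·14=28, Milton→C 7·16=112. Service 317; fixed 295; total 612.
{A, B, C, D, E}: service 301 + fixed 492 = 793
No other subset beats 532.

Open B and C; minimum total cost 532.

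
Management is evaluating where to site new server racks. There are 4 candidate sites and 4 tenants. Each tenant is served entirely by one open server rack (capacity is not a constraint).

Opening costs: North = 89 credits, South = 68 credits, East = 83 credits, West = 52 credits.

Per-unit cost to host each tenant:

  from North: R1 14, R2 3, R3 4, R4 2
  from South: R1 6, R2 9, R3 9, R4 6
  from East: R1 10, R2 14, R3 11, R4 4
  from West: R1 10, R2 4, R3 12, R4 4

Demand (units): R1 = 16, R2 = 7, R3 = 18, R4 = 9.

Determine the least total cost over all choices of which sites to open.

Minimum total cost: 364

For any fixed open set, each tenant goes to its cheapest open site; total = fixed + service.
{North, South}: R1→South 6·16=96, R2→North 3·7=21, R3→North 4·18=72, R4→North 2·9=18. Service 207; fixed 157; total 364.
{North, West}: service 271 + fixed 141 = 412
{North, South, West}: service 207 + fixed 209 = 416
{North, South, East, West}: R1→South 6·16=96, R2→North 3·7=21, R3→North 4·18=72, R4→North 2·9=18. Service 207; fixed 292; total 499.
No other subset beats 364.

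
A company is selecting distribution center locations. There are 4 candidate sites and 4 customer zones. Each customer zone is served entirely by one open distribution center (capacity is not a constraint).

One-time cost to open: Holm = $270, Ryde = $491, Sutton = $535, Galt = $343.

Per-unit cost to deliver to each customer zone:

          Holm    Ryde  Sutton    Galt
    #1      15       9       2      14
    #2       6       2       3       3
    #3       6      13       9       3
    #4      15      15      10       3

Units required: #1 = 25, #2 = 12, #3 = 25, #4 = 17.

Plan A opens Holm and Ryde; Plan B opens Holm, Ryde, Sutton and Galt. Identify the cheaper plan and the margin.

Plan A: {Holm, Ryde}: #1→Ryde 9·25=225, #2→Ryde 2·12=24, #3→Holm 6·25=150, #4→Holm 15·17=255. Service 654; fixed 761; total 1415.
Plan B: {Holm, Ryde, Sutton, Galt}: #1→Sutton 2·25=50, #2→Ryde 2·12=24, #3→Galt 3·25=75, #4→Galt 3·17=51. Service 200; fixed 1639; total 1839.
Difference: |1415 − 1839| = 424.

Plan A is cheaper by 424.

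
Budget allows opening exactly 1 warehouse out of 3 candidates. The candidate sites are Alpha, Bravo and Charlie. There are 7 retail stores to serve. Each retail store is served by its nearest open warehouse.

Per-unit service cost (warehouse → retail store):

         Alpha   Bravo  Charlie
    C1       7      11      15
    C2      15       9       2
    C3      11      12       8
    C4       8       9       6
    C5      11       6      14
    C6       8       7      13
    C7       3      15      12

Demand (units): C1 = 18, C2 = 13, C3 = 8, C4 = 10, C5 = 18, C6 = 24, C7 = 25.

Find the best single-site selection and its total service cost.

With exactly 1 open, each retail store uses its cheapest among the chosen.
{Alpha}: C1→Alpha 7·18=126, C2→Alpha 15·13=195, C3→Alpha 11·8=88, C4→Alpha 8·10=80, C5→Alpha 11·18=198, C6→Alpha 8·24=192, C7→Alpha 3·25=75. Service cost 954.
{Bravo}: service cost 1152
{Charlie}: service cost 1284
Among all 3 size-1 choices, {Alpha} is lowest.

Choose Alpha only; total service cost 954.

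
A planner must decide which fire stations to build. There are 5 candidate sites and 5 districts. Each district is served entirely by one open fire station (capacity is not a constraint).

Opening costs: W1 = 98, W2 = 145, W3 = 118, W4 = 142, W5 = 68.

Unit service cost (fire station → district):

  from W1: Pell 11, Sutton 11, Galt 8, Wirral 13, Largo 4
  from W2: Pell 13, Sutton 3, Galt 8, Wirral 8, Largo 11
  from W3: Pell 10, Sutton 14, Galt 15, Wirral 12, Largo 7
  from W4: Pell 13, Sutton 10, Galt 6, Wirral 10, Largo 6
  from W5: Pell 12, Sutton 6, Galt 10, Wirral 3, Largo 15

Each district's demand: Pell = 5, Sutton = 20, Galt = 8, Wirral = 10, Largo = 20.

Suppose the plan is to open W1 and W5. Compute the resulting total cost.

Each district is assigned to its cheapest site among the open ones.
{W1, W5}: Pell→W1 11·5=55, Sutton→W5 6·20=120, Galt→W1 8·8=64, Wirral→W5 3·10=30, Largo→W1 4·20=80. Service 349; fixed 166; total 515.

Total cost: 515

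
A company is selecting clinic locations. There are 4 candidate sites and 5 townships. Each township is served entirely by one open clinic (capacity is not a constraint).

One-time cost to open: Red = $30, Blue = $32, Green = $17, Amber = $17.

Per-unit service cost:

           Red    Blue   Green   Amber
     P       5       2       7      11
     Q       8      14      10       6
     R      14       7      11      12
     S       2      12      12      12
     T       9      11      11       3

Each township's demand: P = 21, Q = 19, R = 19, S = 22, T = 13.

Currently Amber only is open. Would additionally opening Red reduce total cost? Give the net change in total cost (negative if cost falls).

Current service cost with {Amber}: 876.
Adding Red: each township re-picks its cheapest; new service cost 530, saving 346.
Extra fixed cost: 30. Net change = 30 − 346 = -316.
(Totals: 893 → 577.)

Yes — net change −316 (cost falls by 316).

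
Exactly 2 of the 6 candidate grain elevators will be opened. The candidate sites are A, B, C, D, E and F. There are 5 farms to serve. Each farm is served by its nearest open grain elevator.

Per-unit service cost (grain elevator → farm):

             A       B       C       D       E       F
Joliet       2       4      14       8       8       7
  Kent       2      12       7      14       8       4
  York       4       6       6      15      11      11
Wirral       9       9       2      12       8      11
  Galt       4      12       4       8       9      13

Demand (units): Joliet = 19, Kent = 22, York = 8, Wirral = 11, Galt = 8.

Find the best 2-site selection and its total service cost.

Choose A and C; total service cost 168.

With exactly 2 open, each farm uses its cheapest among the chosen.
{A, C}: Joliet→A 2·19=38, Kent→A 2·22=44, York→A 4·8=32, Wirral→C 2·11=22, Galt→A 4·8=32. Service cost 168.
{A, E}: service cost 234
{A, B}: service cost 245
Among all 15 size-2 choices, {A, C} is lowest.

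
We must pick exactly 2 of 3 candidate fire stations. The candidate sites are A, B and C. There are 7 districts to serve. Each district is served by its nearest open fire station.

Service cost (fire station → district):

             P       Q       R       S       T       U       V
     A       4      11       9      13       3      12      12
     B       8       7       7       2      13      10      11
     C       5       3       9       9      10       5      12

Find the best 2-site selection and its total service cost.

Choose B and C; total service cost 43.

With exactly 2 open, each district uses its cheapest among the chosen.
{B, C}: P→C 5, Q→C 3, R→B 7, S→B 2, T→C 10, U→C 5, V→B 11. Service cost 43.
{A, B}: service cost 44
{A, C}: service cost 45
Among all 3 size-2 choices, {B, C} is lowest.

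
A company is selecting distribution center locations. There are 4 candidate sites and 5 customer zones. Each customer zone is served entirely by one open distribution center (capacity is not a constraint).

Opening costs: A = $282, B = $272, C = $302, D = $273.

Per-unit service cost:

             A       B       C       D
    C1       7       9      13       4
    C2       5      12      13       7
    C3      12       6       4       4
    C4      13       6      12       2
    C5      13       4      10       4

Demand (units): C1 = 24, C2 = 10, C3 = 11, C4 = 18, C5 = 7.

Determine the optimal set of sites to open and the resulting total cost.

Open D only; minimum total cost 547.

For any fixed open set, each customer zone goes to its cheapest open site; total = fixed + service.
{D}: C1→D 4·24=96, C2→D 7·10=70, C3→D 4·11=44, C4→D 2·18=36, C5→D 4·7=28. Service 274; fixed 273; total 547.
{A, D}: C1→D 4·24=96, C2→A 5·10=50, C3→D 4·11=44, C4→D 2·18=36, C5→D 4·7=28. Service 254; fixed 555; total 809.
{B}: C1→B 9·24=216, C2→B 12·10=120, C3→B 6·11=66, C4→B 6·18=108, C5→B 4·7=28. Service 538; fixed 272; total 810.
{A, B, C, D}: service 254 + fixed 1129 = 1383
No other subset beats 547.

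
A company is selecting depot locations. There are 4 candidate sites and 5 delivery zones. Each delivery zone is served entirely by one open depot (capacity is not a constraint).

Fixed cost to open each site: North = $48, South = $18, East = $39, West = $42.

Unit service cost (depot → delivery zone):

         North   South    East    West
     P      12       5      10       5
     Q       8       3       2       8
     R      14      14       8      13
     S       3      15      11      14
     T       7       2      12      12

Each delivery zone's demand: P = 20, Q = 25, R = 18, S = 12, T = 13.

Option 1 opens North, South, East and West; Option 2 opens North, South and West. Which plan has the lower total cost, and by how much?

Option 1: {North, South, East, West}: P→South 5·20=100, Q→East 2·25=50, R→East 8·18=144, S→North 3·12=36, T→South 2·13=26. Service 356; fixed 147; total 503.
Option 2: {North, South, West}: P→South 5·20=100, Q→South 3·25=75, R→West 13·18=234, S→North 3·12=36, T→South 2·13=26. Service 471; fixed 108; total 579.
Difference: |503 − 579| = 76.

Option 1 is cheaper by 76.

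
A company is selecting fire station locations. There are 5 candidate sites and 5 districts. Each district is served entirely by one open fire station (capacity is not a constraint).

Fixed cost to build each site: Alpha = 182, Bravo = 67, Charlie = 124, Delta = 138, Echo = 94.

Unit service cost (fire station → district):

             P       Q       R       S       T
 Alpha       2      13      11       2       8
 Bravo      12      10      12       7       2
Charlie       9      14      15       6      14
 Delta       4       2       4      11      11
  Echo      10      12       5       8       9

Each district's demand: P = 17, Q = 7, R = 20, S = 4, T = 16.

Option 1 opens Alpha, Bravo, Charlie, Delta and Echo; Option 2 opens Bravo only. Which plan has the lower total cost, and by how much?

Option 2 is cheaper by 132.

Option 1: {Alpha, Bravo, Charlie, Delta, Echo}: P→Alpha 2·17=34, Q→Delta 2·7=14, R→Delta 4·20=80, S→Alpha 2·4=8, T→Bravo 2·16=32. Service 168; fixed 605; total 773.
Option 2: {Bravo}: P→Bravo 12·17=204, Q→Bravo 10·7=70, R→Bravo 12·20=240, S→Bravo 7·4=28, T→Bravo 2·16=32. Service 574; fixed 67; total 641.
Difference: |773 − 641| = 132.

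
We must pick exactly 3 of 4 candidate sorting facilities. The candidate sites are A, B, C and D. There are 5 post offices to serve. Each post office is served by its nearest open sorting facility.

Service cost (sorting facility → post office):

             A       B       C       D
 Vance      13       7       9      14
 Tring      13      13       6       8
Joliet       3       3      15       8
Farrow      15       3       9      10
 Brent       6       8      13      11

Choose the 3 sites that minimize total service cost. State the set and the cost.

With exactly 3 open, each post office uses its cheapest among the chosen.
{A, B, C}: Vance→B 7, Tring→C 6, Joliet→A 3, Farrow→B 3, Brent→A 6. Service cost 25.
{A, B, D}: service cost 27
{B, C, D}: service cost 27
Among all 4 size-3 choices, {A, B, C} is lowest.

Choose A, B and C; total service cost 25.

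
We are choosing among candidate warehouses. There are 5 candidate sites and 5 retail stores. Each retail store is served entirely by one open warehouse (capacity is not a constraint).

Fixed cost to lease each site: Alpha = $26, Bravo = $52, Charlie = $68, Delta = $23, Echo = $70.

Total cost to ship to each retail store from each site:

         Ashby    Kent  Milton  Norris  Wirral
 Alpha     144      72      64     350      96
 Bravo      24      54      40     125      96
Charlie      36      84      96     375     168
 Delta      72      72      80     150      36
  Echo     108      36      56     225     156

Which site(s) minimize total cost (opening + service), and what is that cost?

Open Bravo and Delta; minimum total cost 354.

For any fixed open set, each retail store goes to its cheapest open site; total = fixed + service.
{Bravo, Delta}: Ashby→Bravo 24, Kent→Bravo 54, Milton→Bravo 40, Norris→Bravo 125, Wirral→Delta 36. Service 279; fixed 75; total 354.
{Alpha, Bravo, Delta}: Ashby→Bravo 24, Kent→Bravo 54, Milton→Bravo 40, Norris→Bravo 125, Wirral→Delta 36. Service 279; fixed 101; total 380.
{Bravo}: service 339 + fixed 52 = 391
{Alpha, Bravo, Charlie, Delta, Echo}: Ashby→Bravo 24, Kent→Echo 36, Milton→Bravo 40, Norris→Bravo 125, Wirral→Delta 36. Service 261; fixed 239; total 500.
No other subset beats 354.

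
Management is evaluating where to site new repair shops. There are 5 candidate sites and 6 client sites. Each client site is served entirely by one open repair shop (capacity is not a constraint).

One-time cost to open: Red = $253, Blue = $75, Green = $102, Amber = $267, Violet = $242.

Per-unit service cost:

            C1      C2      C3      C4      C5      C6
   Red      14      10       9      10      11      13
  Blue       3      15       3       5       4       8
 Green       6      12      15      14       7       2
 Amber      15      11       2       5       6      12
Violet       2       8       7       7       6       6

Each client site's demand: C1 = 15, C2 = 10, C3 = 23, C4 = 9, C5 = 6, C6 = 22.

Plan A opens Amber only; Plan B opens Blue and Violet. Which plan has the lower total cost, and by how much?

Plan A: {Amber}: C1→Amber 15·15=225, C2→Amber 11·10=110, C3→Amber 2·23=46, C4→Amber 5·9=45, C5→Amber 6·6=36, C6→Amber 12·22=264. Service 726; fixed 267; total 993.
Plan B: {Blue, Violet}: C1→Violet 2·15=30, C2→Violet 8·10=80, C3→Blue 3·23=69, C4→Blue 5·9=45, C5→Blue 4·6=24, C6→Violet 6·22=132. Service 380; fixed 317; total 697.
Difference: |993 − 697| = 296.

Plan B is cheaper by 296.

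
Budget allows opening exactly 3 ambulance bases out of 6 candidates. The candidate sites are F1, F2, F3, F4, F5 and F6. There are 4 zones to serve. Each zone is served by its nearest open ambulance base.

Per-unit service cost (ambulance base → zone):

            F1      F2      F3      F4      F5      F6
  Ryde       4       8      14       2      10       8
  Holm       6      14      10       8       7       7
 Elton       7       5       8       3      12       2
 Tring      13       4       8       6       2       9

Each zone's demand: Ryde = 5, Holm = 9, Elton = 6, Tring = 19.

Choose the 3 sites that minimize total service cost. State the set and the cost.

With exactly 3 open, each zone uses its cheapest among the chosen.
{F1, F4, F5}: Ryde→F4 2·5=10, Holm→F1 6·9=54, Elton→F4 3·6=18, Tring→F5 2·19=38. Service cost 120.
{F4, F5, F6}: service cost 123
{F1, F5, F6}: service cost 124
Among all 20 size-3 choices, {F1, F4, F5} is lowest.

Choose F1, F4 and F5; total service cost 120.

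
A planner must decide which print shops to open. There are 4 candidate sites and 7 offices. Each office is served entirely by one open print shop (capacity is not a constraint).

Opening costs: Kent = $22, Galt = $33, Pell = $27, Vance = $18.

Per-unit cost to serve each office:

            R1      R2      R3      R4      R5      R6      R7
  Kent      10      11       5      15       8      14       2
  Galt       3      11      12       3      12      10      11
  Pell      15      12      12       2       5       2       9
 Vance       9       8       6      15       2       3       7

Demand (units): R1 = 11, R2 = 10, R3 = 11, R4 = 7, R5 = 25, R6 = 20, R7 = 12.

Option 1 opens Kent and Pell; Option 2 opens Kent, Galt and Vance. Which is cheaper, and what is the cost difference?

Option 1: {Kent, Pell}: R1→Kent 10·11=110, R2→Kent 11·10=110, R3→Kent 5·11=55, R4→Pell 2·7=14, R5→Pell 5·25=125, R6→Pell 2·20=40, R7→Kent 2·12=24. Service 478; fixed 49; total 527.
Option 2: {Kent, Galt, Vance}: R1→Galt 3·11=33, R2→Vance 8·10=80, R3→Kent 5·11=55, R4→Galt 3·7=21, R5→Vance 2·25=50, R6→Vance 3·20=60, R7→Kent 2·12=24. Service 323; fixed 73; total 396.
Difference: |527 − 396| = 131.

Option 2 is cheaper by 131.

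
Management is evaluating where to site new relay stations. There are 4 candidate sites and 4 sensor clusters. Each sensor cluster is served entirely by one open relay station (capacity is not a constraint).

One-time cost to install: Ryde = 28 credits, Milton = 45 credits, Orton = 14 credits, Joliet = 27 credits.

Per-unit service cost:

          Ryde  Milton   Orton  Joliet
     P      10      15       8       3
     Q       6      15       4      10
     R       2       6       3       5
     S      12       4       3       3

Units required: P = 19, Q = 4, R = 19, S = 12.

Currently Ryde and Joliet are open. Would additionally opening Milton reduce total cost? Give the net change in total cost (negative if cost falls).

No — net change +45 (cost rises by 45).

Current service cost with {Ryde, Joliet}: 155.
Adding Milton: each sensor cluster re-picks its cheapest; new service cost 155, saving 0.
Extra fixed cost: 45. Net change = 45 − 0 = 45.
(Totals: 210 → 255.)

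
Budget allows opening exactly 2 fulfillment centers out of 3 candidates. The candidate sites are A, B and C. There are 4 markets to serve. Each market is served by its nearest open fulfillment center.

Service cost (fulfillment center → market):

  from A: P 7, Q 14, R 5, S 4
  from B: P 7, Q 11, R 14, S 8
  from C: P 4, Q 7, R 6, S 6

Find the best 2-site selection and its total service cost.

With exactly 2 open, each market uses its cheapest among the chosen.
{A, C}: P→C 4, Q→C 7, R→A 5, S→A 4. Service cost 20.
{B, C}: service cost 23
{A, B}: service cost 27
Among all 3 size-2 choices, {A, C} is lowest.

Choose A and C; total service cost 20.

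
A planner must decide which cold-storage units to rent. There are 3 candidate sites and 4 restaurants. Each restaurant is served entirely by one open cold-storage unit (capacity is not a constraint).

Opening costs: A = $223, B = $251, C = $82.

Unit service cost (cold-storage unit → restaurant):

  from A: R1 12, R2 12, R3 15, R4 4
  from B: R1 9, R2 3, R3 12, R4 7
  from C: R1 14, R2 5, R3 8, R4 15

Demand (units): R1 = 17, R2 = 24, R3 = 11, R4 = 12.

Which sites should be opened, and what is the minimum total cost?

For any fixed open set, each restaurant goes to its cheapest open site; total = fixed + service.
{B}: R1→B 9·17=153, R2→B 3·24=72, R3→B 12·11=132, R4→B 7·12=84. Service 441; fixed 251; total 692.
{C}: service 626 + fixed 82 = 708
{B, C}: service 397 + fixed 333 = 730
{A, B, C}: service 361 + fixed 556 = 917
(All 7 nonempty subsets were checked; B only is lowest.)

Open B only; minimum total cost 692.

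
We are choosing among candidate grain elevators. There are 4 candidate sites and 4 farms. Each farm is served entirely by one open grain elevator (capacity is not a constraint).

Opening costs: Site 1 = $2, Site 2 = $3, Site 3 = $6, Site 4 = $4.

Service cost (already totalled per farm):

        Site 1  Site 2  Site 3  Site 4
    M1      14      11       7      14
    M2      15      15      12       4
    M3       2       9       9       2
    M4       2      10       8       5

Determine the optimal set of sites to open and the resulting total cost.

For any fixed open set, each farm goes to its cheapest open site; total = fixed + service.
{Site 1, Site 3, Site 4}: M1→Site 3 7, M2→Site 4 4, M3→Site 1 2, M4→Site 1 2. Service 15; fixed 12; total 27.
{Site 1, Site 2, Site 4}: M1→Site 2 11, M2→Site 4 4, M3→Site 1 2, M4→Site 1 2. Service 19; fixed 9; total 28.
{Site 1, Site 4}: M1→Site 1 14, M2→Site 4 4, M3→Site 1 2, M4→Site 1 2. Service 22; fixed 6; total 28.
{Site 1, Site 2, Site 3, Site 4}: M1→Site 3 7, M2→Site 4 4, M3→Site 1 2, M4→Site 1 2. Service 15; fixed 15; total 30.
(All 15 nonempty subsets were checked; Site 1, Site 3 and Site 4 is lowest.)

Open Site 1, Site 3 and Site 4; minimum total cost 27.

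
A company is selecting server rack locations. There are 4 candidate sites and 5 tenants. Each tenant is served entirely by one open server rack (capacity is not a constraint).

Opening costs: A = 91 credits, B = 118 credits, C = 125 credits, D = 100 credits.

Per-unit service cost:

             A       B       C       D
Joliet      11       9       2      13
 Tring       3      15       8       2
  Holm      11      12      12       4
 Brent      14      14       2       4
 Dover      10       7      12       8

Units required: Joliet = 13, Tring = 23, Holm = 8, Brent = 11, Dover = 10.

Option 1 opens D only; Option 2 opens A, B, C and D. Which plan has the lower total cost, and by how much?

Option 1 is cheaper by 159.

Option 1: {D}: Joliet→D 13·13=169, Tring→D 2·23=46, Holm→D 4·8=32, Brent→D 4·11=44, Dover→D 8·10=80. Service 371; fixed 100; total 471.
Option 2: {A, B, C, D}: Joliet→C 2·13=26, Tring→D 2·23=46, Holm→D 4·8=32, Brent→C 2·11=22, Dover→B 7·10=70. Service 196; fixed 434; total 630.
Difference: |471 − 630| = 159.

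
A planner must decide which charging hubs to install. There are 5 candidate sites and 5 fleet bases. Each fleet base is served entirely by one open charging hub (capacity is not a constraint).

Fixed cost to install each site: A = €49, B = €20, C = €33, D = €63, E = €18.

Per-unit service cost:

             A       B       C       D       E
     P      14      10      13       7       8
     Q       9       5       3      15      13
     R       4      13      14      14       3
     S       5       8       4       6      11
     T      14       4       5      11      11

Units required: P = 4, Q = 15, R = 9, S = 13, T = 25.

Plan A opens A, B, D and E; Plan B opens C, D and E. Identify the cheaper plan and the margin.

Plan B is cheaper by 54.

Plan A: {A, B, D, E}: P→D 7·4=28, Q→B 5·15=75, R→E 3·9=27, S→A 5·13=65, T→B 4·25=100. Service 295; fixed 150; total 445.
Plan B: {C, D, E}: P→D 7·4=28, Q→C 3·15=45, R→E 3·9=27, S→C 4·13=52, T→C 5·25=125. Service 277; fixed 114; total 391.
Difference: |445 − 391| = 54.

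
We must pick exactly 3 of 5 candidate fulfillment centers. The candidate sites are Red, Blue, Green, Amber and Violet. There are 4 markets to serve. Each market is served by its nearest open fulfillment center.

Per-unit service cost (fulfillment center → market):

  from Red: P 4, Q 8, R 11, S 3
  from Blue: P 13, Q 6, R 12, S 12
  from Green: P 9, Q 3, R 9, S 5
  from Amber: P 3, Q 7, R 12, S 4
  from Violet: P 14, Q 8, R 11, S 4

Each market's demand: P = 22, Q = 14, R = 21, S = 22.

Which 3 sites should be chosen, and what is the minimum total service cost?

With exactly 3 open, each market uses its cheapest among the chosen.
{Red, Green, Amber}: P→Amber 3·22=66, Q→Green 3·14=42, R→Green 9·21=189, S→Red 3·22=66. Service cost 363.
{Red, Blue, Green}: service cost 385
{Red, Green, Violet}: service cost 385
Among all 10 size-3 choices, {Red, Green, Amber} is lowest.

Choose Red, Green and Amber; total service cost 363.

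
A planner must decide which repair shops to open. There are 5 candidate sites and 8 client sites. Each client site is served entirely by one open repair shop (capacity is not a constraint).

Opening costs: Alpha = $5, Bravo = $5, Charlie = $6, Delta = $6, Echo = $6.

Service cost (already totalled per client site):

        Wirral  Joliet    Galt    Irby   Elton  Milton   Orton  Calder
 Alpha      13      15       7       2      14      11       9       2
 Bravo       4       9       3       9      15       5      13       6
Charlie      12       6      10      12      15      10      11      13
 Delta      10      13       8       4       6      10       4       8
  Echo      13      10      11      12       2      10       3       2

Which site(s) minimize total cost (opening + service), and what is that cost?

For any fixed open set, each client site goes to its cheapest open site; total = fixed + service.
{Alpha, Bravo, Echo}: Wirral→Bravo 4, Joliet→Bravo 9, Galt→Bravo 3, Irby→Alpha 2, Elton→Echo 2, Milton→Bravo 5, Orton→Echo 3, Calder→Alpha 2. Service 30; fixed 16; total 46.
{Bravo, Echo}: service 37 + fixed 11 = 48
{Alpha, Bravo, Charlie, Echo}: service 27 + fixed 22 = 49
{Alpha, Bravo, Charlie, Delta, Echo}: service 27 + fixed 28 = 55
No other subset beats 46.

Open Alpha, Bravo and Echo; minimum total cost 46.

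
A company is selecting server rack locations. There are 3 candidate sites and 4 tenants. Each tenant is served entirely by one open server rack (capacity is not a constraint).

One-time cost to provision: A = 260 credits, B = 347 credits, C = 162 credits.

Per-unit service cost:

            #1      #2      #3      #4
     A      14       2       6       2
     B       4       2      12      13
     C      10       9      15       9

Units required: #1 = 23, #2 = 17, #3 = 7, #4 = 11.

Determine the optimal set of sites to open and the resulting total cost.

For any fixed open set, each tenant goes to its cheapest open site; total = fixed + service.
{A}: #1→A 14·23=322, #2→A 2·17=34, #3→A 6·7=42, #4→A 2·11=22. Service 420; fixed 260; total 680.
{B}: #1→B 4·23=92, #2→B 2·17=34, #3→B 12·7=84, #4→B 13·11=143. Service 353; fixed 347; total 700.
{C}: service 587 + fixed 162 = 749
{A, B, C}: #1→B 4·23=92, #2→A 2·17=34, #3→A 6·7=42, #4→A 2·11=22. Service 190; fixed 769; total 959.
No other subset beats 680.

Open A only; minimum total cost 680.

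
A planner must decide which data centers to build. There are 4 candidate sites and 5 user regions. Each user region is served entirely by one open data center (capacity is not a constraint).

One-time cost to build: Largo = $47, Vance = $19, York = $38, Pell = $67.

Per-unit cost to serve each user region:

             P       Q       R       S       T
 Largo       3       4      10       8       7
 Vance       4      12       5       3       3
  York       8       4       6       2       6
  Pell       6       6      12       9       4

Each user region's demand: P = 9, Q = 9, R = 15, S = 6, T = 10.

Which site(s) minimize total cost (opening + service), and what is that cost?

For any fixed open set, each user region goes to its cheapest open site; total = fixed + service.
{Vance, York}: P→Vance 4·9=36, Q→York 4·9=36, R→Vance 5·15=75, S→York 2·6=12, T→Vance 3·10=30. Service 189; fixed 57; total 246.
{Largo, Vance}: P→Largo 3·9=27, Q→Largo 4·9=36, R→Vance 5·15=75, S→Vance 3·6=18, T→Vance 3·10=30. Service 186; fixed 66; total 252.
{Largo, Vance, York}: P→Largo 3·9=27, Q→Largo 4·9=36, R→Vance 5·15=75, S→York 2·6=12, T→Vance 3·10=30. Service 180; fixed 104; total 284.
{Largo, Vance, York, Pell}: service 180 + fixed 171 = 351
No other subset beats 246.

Open Vance and York; minimum total cost 246.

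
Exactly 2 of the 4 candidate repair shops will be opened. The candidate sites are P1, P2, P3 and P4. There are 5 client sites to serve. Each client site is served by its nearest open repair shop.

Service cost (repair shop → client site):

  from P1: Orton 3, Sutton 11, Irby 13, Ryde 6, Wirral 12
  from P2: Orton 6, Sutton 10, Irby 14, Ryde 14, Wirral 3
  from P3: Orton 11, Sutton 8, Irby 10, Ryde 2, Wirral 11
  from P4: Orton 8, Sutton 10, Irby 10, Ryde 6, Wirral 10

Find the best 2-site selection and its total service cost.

Choose P2 and P3; total service cost 29.

With exactly 2 open, each client site uses its cheapest among the chosen.
{P2, P3}: Orton→P2 6, Sutton→P3 8, Irby→P3 10, Ryde→P3 2, Wirral→P2 3. Service cost 29.
{P1, P3}: service cost 34
{P1, P2}: service cost 35
Among all 6 size-2 choices, {P2, P3} is lowest.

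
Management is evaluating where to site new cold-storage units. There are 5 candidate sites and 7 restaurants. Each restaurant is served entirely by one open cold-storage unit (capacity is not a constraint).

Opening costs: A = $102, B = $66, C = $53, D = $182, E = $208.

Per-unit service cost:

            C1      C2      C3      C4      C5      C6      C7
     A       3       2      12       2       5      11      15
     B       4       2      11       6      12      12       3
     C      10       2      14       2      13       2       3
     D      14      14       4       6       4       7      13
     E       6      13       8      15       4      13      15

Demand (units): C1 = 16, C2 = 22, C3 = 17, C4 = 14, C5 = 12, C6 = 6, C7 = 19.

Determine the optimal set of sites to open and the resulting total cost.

Open A and C; minimum total cost 608.

For any fixed open set, each restaurant goes to its cheapest open site; total = fixed + service.
{A, C}: C1→A 3·16=48, C2→A 2·22=44, C3→A 12·17=204, C4→A 2·14=28, C5→A 5·12=60, C6→C 2·6=12, C7→C 3·19=57. Service 453; fixed 155; total 608.
{B, C, D}: service 321 + fixed 301 = 622
{A, C, D}: service 305 + fixed 337 = 642
{A, B, C, D, E}: service 305 + fixed 611 = 916
No other subset beats 608.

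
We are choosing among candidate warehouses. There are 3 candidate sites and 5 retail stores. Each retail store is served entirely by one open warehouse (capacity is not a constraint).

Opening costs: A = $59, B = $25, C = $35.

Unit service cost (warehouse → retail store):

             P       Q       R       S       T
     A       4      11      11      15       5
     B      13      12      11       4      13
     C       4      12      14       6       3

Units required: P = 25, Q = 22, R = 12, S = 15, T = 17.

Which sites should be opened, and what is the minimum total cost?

For any fixed open set, each retail store goes to its cheapest open site; total = fixed + service.
{B, C}: P→C 4·25=100, Q→B 12·22=264, R→B 11·12=132, S→B 4·15=60, T→C 3·17=51. Service 607; fixed 60; total 667.
{A, B}: P→A 4·25=100, Q→A 11·22=242, R→A 11·12=132, S→B 4·15=60, T→A 5·17=85. Service 619; fixed 84; total 703.
{A, B, C}: P→A 4·25=100, Q→A 11·22=242, R→A 11·12=132, S→B 4·15=60, T→C 3·17=51. Service 585; fixed 119; total 704.
{B}: service 1002 + fixed 25 = 1027
No other subset beats 667.

Open B and C; minimum total cost 667.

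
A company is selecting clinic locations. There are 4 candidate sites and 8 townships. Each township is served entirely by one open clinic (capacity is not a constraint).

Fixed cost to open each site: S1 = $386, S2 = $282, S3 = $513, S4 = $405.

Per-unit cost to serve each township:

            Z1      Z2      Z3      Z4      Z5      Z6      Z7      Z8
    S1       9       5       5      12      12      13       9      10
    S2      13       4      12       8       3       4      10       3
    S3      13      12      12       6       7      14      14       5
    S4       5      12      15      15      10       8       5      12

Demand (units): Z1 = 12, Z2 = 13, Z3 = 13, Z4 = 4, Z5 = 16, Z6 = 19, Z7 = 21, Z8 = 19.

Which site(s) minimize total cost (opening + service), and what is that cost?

For any fixed open set, each township goes to its cheapest open site; total = fixed + service.
{S2}: Z1→S2 13·12=156, Z2→S2 4·13=52, Z3→S2 12·13=156, Z4→S2 8·4=32, Z5→S2 3·16=48, Z6→S2 4·19=76, Z7→S2 10·21=210, Z8→S2 3·19=57. Service 787; fixed 282; total 1069.
{S2, S4}: service 586 + fixed 687 = 1273
{S1, S2}: service 627 + fixed 668 = 1295
{S1, S2, S3, S4}: service 487 + fixed 1586 = 2073
No other subset beats 1069.

Open S2 only; minimum total cost 1069.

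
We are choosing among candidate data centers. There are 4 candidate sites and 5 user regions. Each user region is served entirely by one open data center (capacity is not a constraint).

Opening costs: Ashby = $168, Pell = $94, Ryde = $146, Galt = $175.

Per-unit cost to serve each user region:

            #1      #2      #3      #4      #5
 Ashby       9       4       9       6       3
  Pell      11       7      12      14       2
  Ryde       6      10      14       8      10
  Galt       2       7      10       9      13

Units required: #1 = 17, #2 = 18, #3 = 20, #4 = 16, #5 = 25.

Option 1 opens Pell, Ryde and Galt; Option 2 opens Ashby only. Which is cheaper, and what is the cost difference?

Option 1: {Pell, Ryde, Galt}: #1→Galt 2·17=34, #2→Pell 7·18=126, #3→Galt 10·20=200, #4→Ryde 8·16=128, #5→Pell 2·25=50. Service 538; fixed 415; total 953.
Option 2: {Ashby}: #1→Ashby 9·17=153, #2→Ashby 4·18=72, #3→Ashby 9·20=180, #4→Ashby 6·16=96, #5→Ashby 3·25=75. Service 576; fixed 168; total 744.
Difference: |953 − 744| = 209.

Option 2 is cheaper by 209.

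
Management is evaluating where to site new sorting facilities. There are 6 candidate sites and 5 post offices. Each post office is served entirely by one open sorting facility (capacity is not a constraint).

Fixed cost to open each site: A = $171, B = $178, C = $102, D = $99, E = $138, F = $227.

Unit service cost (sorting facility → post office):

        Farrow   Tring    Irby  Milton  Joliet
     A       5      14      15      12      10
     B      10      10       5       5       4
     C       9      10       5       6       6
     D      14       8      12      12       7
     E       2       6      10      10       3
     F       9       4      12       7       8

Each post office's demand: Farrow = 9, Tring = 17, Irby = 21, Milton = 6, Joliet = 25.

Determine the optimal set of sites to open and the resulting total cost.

For any fixed open set, each post office goes to its cheapest open site; total = fixed + service.
{C, E}: Farrow→E 2·9=18, Tring→E 6·17=102, Irby→C 5·21=105, Milton→C 6·6=36, Joliet→E 3·25=75. Service 336; fixed 240; total 576.
{E}: service 465 + fixed 138 = 603
{C}: service 542 + fixed 102 = 644
{A, B, C, D, E, F}: service 296 + fixed 915 = 1211
No other subset beats 576.

Open C and E; minimum total cost 576.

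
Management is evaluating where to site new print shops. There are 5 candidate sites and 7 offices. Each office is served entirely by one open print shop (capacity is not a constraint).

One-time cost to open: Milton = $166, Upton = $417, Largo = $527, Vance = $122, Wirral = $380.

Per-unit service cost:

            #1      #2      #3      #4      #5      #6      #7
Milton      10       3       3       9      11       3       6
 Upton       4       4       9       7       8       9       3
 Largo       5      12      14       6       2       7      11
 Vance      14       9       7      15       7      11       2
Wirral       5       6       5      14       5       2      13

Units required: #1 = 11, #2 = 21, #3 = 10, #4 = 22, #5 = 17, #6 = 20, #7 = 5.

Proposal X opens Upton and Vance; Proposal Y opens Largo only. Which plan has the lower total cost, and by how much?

Proposal X: {Upton, Vance}: #1→Upton 4·11=44, #2→Upton 4·21=84, #3→Vance 7·10=70, #4→Upton 7·22=154, #5→Vance 7·17=119, #6→Upton 9·20=180, #7→Vance 2·5=10. Service 661; fixed 539; total 1200.
Proposal Y: {Largo}: #1→Largo 5·11=55, #2→Largo 12·21=252, #3→Largo 14·10=140, #4→Largo 6·22=132, #5→Largo 2·17=34, #6→Largo 7·20=140, #7→Largo 11·5=55. Service 808; fixed 527; total 1335.
Difference: |1200 − 1335| = 135.

Proposal X is cheaper by 135.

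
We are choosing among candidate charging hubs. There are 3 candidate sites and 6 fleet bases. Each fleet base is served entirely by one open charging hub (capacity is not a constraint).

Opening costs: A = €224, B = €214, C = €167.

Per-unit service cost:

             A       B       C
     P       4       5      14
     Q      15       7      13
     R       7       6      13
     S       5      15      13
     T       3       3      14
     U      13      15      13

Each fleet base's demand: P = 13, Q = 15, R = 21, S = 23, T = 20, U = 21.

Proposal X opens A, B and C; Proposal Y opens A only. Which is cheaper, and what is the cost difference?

Proposal X: {A, B, C}: P→A 4·13=52, Q→B 7·15=105, R→B 6·21=126, S→A 5·23=115, T→A 3·20=60, U→A 13·21=273. Service 731; fixed 605; total 1336.
Proposal Y: {A}: P→A 4·13=52, Q→A 15·15=225, R→A 7·21=147, S→A 5·23=115, T→A 3·20=60, U→A 13·21=273. Service 872; fixed 224; total 1096.
Difference: |1336 − 1096| = 240.

Proposal Y is cheaper by 240.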